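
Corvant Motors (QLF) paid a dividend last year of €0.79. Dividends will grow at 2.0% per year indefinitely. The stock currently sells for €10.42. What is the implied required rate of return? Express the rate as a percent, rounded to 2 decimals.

Rearranging the constant-growth DDM: r = D₁/P₀ + g.
D₁ = 0.79 × (1 + 0.02) = 0.8058.
r = 0.8058 / 10.42 + 0.02 = 0.07733 + 0.02 = 0.09733

9.73%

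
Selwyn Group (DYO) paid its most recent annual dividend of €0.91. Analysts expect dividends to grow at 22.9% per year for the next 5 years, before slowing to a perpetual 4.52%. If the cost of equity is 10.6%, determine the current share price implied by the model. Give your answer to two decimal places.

Two-stage DDM. Project D₁…D_5 at 0.229, terminal growth 0.0452, discount at r = 0.106.
D_1 = 1.1184
D_2 = 1.3745
D_3 = 1.6893
D_4 = 2.0761
D_5 = 2.5515
Terminal value at t=5: TV = D_6/(r−g) = 2.6669/(0.106−0.0452) = 43.8628
P₀ = 1.1184/(1+0.106)^1 + 1.3745/(1+0.106)^2 + 1.6893/(1+0.106)^3 + 2.0761/(1+0.106)^4 + 2.5515/(1+0.106)^5 + 43.8628/(1+0.106)^5 = 32.8173

€32.82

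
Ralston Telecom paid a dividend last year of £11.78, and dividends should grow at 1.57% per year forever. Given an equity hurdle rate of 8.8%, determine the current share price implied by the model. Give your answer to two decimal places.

Gordon growth model: P₀ = D₁/(r − g). D₁ = 11.78 × (1 + 0.0157) = 11.9649.
P₀ = 11.9649 / (0.088 − 0.0157) = 11.9649 / 0.0723 = 165.4903

£165.49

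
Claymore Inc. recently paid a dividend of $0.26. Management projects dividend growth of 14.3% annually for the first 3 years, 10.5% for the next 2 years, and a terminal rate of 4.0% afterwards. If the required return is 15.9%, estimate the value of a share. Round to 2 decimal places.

$3.20

Three-stage DDM. Project D₁…D_5; terminal Gordon value at t=5 with g = 0.04; discount at r = 0.159.
D_1 = 0.2972
D_2 = 0.3397
D_3 = 0.3883
D_4 = 0.4290
D_5 = 0.4741
TV_5 = 0.4930/(0.159−0.04) = 4.1431
P₀ = Σ Dₜ/(1+r)ᵗ + TV_5/(1+r)^5 = 3.2042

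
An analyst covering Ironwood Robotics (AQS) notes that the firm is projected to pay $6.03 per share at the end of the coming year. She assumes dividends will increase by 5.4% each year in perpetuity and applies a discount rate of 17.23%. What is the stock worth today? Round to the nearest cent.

$50.97

Gordon growth model: P₀ = D₁/(r − g), with D₁ = 6.03 given directly.
P₀ = 6.0300 / (0.1723 − 0.054) = 6.0300 / 0.1183 = 50.9721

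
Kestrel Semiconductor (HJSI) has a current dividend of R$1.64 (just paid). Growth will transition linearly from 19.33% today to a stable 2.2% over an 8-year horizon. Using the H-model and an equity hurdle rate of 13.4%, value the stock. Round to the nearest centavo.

H-model: P₀ = D₀[(1+g_L) + H(g_S−g_L)]/(r−g_L), with H = 8/2 = 4.
P₀ = 1.64 × [(1+0.022) + 4×(0.1933−0.022)] / (0.134−0.022)
   = 1.64 × 1.7072 / 0.112 = 24.9983

R$25.00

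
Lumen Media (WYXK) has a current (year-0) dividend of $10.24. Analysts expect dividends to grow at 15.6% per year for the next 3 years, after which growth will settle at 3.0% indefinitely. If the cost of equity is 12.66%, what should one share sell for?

$150.31

Two-stage DDM. Project D₁…D_3 at 0.156, terminal growth 0.03, discount at r = 0.1266.
D_1 = 11.8374
D_2 = 13.6841
D_3 = 15.8188
Terminal value at t=3: TV = D_4/(r−g) = 16.2934/(0.1266−0.03) = 168.6683
P₀ = 11.8374/(1+0.1266)^1 + 13.6841/(1+0.1266)^2 + 15.8188/(1+0.1266)^3 + 168.6683/(1+0.1266)^3 = 150.3086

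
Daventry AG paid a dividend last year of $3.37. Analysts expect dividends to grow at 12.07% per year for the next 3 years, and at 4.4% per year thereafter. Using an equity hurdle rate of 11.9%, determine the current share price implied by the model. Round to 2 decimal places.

$57.27

Two-stage DDM. Project D₁…D_3 at 0.1207, terminal growth 0.044, discount at r = 0.119.
D_1 = 3.7768
D_2 = 4.2326
D_3 = 4.7435
Terminal value at t=3: TV = D_4/(r−g) = 4.9522/(0.119−0.044) = 66.0294
P₀ = 3.7768/(1+0.119)^1 + 4.2326/(1+0.119)^2 + 4.7435/(1+0.119)^3 + 66.0294/(1+0.119)^3 = 57.2653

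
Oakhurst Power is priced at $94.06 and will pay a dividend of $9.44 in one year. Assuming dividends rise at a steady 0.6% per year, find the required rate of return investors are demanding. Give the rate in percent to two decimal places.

10.64%

Rearranging the constant-growth DDM: r = D₁/P₀ + g.
r = 9.4400 / 94.06 + 0.006 = 0.10036 + 0.006 = 0.10636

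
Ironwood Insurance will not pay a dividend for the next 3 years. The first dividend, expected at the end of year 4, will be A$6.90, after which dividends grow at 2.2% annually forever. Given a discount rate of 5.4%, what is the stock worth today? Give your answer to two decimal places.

Deferred-dividend DDM. At t=3 the remaining stream is a growing perpetuity with first payment D_4 = 6.90.
V_3 = D_4/(r−g) = 6.90/(0.054−0.022) = 215.6250
P₀ = V_3/(1+r)^3 = 215.6250/(1+0.054)^3 = 184.1524

A$184.15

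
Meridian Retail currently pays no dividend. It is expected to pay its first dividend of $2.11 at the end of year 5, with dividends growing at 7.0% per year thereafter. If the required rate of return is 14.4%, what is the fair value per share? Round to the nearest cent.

$16.65

Deferred-dividend DDM. At t=4 the remaining stream is a growing perpetuity with first payment D_5 = 2.11.
V_4 = D_5/(r−g) = 2.11/(0.144−0.07) = 28.5135
P₀ = V_4/(1+r)^4 = 28.5135/(1+0.144)^4 = 16.6474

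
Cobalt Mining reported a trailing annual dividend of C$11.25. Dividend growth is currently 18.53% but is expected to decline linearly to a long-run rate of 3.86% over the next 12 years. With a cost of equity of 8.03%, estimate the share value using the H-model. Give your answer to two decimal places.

C$517.66

H-model: P₀ = D₀[(1+g_L) + H(g_S−g_L)]/(r−g_L), with H = 12/2 = 6.
P₀ = 11.25 × [(1+0.0386) + 6×(0.1853−0.0386)] / (0.0803−0.0386)
   = 11.25 × 1.9188 / 0.0417 = 517.6619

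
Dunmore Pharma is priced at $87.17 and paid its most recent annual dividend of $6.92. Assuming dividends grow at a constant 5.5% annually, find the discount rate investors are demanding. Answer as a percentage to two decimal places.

Rearranging the constant-growth DDM: r = D₁/P₀ + g.
D₁ = 6.92 × (1 + 0.055) = 7.3006.
r = 7.3006 / 87.17 + 0.055 = 0.08375 + 0.055 = 0.13875

13.88%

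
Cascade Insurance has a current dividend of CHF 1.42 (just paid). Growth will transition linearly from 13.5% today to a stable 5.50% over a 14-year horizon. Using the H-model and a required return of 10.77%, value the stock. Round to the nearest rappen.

H-model: P₀ = D₀[(1+g_L) + H(g_S−g_L)]/(r−g_L), with H = 14/2 = 7.
P₀ = 1.42 × [(1+0.055) + 7×(0.135−0.055)] / (0.1077−0.055)
   = 1.42 × 1.6150 / 0.0527 = 43.5161

CHF 43.52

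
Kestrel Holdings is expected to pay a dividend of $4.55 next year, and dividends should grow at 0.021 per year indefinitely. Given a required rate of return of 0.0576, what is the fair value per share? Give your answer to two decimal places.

Gordon growth model: P₀ = D₁/(r − g), with D₁ = 4.55 given directly.
P₀ = 4.5500 / (0.0576 − 0.021) = 4.5500 / 0.0366 = 124.3169

$124.32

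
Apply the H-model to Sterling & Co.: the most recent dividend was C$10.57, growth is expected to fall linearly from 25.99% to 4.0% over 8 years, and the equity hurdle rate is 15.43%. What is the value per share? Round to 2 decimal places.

C$177.52

H-model: P₀ = D₀[(1+g_L) + H(g_S−g_L)]/(r−g_L), with H = 8/2 = 4.
P₀ = 10.57 × [(1+0.04) + 4×(0.2599−0.04)] / (0.1543−0.04)
   = 10.57 × 1.9196 / 0.1143 = 177.5168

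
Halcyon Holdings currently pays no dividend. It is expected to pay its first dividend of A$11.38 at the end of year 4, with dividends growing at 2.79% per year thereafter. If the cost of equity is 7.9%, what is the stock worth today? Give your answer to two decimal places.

Deferred-dividend DDM. At t=3 the remaining stream is a growing perpetuity with first payment D_4 = 11.38.
V_3 = D_4/(r−g) = 11.38/(0.079−0.0279) = 222.7006
P₀ = V_3/(1+r)^3 = 222.7006/(1+0.079)^3 = 177.2789

A$177.28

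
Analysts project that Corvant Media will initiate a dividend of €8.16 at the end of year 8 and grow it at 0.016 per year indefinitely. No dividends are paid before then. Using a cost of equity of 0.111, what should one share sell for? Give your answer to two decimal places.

Deferred-dividend DDM. At t=7 the remaining stream is a growing perpetuity with first payment D_8 = 8.16.
V_7 = D_8/(r−g) = 8.16/(0.111−0.016) = 85.8947
P₀ = V_7/(1+r)^7 = 85.8947/(1+0.111)^7 = 41.1120

€41.11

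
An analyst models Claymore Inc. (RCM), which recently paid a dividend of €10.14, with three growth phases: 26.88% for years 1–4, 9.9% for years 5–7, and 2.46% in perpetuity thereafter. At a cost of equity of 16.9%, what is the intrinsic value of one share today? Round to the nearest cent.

€170.31

Three-stage DDM. Project D₁…D_7; terminal Gordon value at t=7 with g = 0.0246; discount at r = 0.169.
D_1 = 12.8656
D_2 = 16.3239
D_3 = 20.7118
D_4 = 26.2791
D_5 = 28.8807
D_6 = 31.7399
D_7 = 34.8822
TV_7 = 35.7403/(0.169−0.0246) = 247.5089
P₀ = Σ Dₜ/(1+r)ᵗ + TV_7/(1+r)^7 = 170.3105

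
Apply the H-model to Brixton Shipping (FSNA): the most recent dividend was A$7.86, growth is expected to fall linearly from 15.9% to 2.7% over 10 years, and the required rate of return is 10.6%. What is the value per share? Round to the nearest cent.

H-model: P₀ = D₀[(1+g_L) + H(g_S−g_L)]/(r−g_L), with H = 10/2 = 5.
P₀ = 7.86 × [(1+0.027) + 5×(0.159−0.027)] / (0.106−0.027)
   = 7.86 × 1.6870 / 0.079 = 167.8458

A$167.85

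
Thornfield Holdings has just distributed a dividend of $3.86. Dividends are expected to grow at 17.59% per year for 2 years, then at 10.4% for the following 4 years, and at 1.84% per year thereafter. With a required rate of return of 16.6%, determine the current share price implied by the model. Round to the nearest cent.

$43.31

Three-stage DDM. Project D₁…D_6; terminal Gordon value at t=6 with g = 0.0184; discount at r = 0.166.
D_1 = 4.5390
D_2 = 5.3374
D_3 = 5.8925
D_4 = 6.5053
D_5 = 7.1818
D_6 = 7.9287
TV_6 = 8.0746/(0.166−0.0184) = 54.7062
P₀ = Σ Dₜ/(1+r)ᵗ + TV_6/(1+r)^6 = 43.3118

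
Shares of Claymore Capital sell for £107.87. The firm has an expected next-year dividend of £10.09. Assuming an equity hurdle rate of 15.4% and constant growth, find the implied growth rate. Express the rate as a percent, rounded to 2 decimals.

6.05%

From P₀ = D₁/(r − g), the implied growth is g = r − D₁/P₀.
g = 0.154 − 10.09/107.87 = 0.154 − 0.09354 = 0.06046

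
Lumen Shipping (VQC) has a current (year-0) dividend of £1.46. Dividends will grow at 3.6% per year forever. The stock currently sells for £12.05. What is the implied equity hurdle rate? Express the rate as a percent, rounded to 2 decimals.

Rearranging the constant-growth DDM: r = D₁/P₀ + g.
D₁ = 1.46 × (1 + 0.036) = 1.5126.
r = 1.5126 / 12.05 + 0.036 = 0.12552 + 0.036 = 0.16152

16.15%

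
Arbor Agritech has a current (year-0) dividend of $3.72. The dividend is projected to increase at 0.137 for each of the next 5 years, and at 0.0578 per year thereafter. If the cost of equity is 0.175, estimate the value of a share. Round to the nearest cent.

Two-stage DDM. Project D₁…D_5 at 0.137, terminal growth 0.0578, discount at r = 0.175.
D_1 = 4.2296
D_2 = 4.8091
D_3 = 5.4679
D_4 = 6.2171
D_5 = 7.0688
Terminal value at t=5: TV = D_6/(r−g) = 7.4774/(0.175−0.0578) = 63.8001
P₀ = 4.2296/(1+0.175)^1 + 4.8091/(1+0.175)^2 + 5.4679/(1+0.175)^3 + 6.2171/(1+0.175)^4 + 7.0688/(1+0.175)^5 + 63.8001/(1+0.175)^5 = 45.3574

$45.36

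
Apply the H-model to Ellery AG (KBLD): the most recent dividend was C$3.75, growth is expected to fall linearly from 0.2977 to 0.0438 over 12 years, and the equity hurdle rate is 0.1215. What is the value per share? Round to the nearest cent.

H-model: P₀ = D₀[(1+g_L) + H(g_S−g_L)]/(r−g_L), with H = 12/2 = 6.
P₀ = 3.75 × [(1+0.0438) + 6×(0.2977−0.0438)] / (0.1215−0.0438)
   = 3.75 × 2.5672 / 0.0777 = 123.8996

C$123.90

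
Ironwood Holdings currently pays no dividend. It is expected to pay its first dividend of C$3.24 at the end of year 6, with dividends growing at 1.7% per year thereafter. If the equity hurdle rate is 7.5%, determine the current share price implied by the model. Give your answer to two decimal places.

C$38.91

Deferred-dividend DDM. At t=5 the remaining stream is a growing perpetuity with first payment D_6 = 3.24.
V_5 = D_6/(r−g) = 3.24/(0.075−0.017) = 55.8621
P₀ = V_5/(1+r)^5 = 55.8621/(1+0.075)^5 = 38.9112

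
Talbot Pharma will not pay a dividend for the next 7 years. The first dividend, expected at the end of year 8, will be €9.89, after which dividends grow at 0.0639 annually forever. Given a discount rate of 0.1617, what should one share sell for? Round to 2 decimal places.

€35.42

Deferred-dividend DDM. At t=7 the remaining stream is a growing perpetuity with first payment D_8 = 9.89.
V_7 = D_8/(r−g) = 9.89/(0.1617−0.0639) = 101.1247
P₀ = V_7/(1+r)^7 = 101.1247/(1+0.1617)^7 = 35.4160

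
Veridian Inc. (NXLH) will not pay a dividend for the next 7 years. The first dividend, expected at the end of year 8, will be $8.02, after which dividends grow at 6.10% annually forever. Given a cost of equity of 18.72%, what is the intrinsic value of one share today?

$19.12

Deferred-dividend DDM. At t=7 the remaining stream is a growing perpetuity with first payment D_8 = 8.02.
V_7 = D_8/(r−g) = 8.02/(0.1872−0.061) = 63.5499
P₀ = V_7/(1+r)^7 = 63.5499/(1+0.1872)^7 = 19.1182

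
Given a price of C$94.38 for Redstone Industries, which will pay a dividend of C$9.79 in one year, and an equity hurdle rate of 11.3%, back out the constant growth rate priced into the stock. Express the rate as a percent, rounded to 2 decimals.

From P₀ = D₁/(r − g), the implied growth is g = r − D₁/P₀.
g = 0.113 − 9.79/94.38 = 0.113 − 0.10373 = 0.00927

0.93%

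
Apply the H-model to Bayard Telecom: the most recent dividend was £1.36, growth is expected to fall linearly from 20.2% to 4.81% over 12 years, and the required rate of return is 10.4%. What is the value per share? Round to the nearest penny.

£47.96

H-model: P₀ = D₀[(1+g_L) + H(g_S−g_L)]/(r−g_L), with H = 12/2 = 6.
P₀ = 1.36 × [(1+0.0481) + 6×(0.202−0.0481)] / (0.104−0.0481)
   = 1.36 × 1.9715 / 0.0559 = 47.9649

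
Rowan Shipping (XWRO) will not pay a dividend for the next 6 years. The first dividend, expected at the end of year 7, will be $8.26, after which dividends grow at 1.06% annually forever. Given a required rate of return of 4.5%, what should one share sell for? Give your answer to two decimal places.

Deferred-dividend DDM. At t=6 the remaining stream is a growing perpetuity with first payment D_7 = 8.26.
V_6 = D_7/(r−g) = 8.26/(0.045−0.0106) = 240.1163
P₀ = V_6/(1+r)^6 = 240.1163/(1+0.045)^6 = 184.3843

$184.38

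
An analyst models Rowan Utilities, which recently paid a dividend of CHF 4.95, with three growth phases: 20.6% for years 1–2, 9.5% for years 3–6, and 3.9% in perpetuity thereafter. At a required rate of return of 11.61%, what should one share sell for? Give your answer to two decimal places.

Three-stage DDM. Project D₁…D_6; terminal Gordon value at t=6 with g = 0.039; discount at r = 0.1161.
D_1 = 5.9697
D_2 = 7.1995
D_3 = 7.8834
D_4 = 8.6323
D_5 = 9.4524
D_6 = 10.3504
TV_6 = 10.7540/(0.1161−0.039) = 139.4818
P₀ = Σ Dₜ/(1+r)ᵗ + TV_6/(1+r)^6 = 105.3346

CHF 105.33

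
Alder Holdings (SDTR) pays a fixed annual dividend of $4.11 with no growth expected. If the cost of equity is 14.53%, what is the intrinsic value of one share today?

$28.29

Zero-growth DDM (perpetuity): P₀ = D/r = 4.11 / 0.1453 = 28.2863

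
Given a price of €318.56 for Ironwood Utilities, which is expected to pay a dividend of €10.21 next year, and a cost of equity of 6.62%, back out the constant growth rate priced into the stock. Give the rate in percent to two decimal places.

From P₀ = D₁/(r − g), the implied growth is g = r − D₁/P₀.
g = 0.0662 − 10.21/318.56 = 0.0662 − 0.03205 = 0.03415

3.41%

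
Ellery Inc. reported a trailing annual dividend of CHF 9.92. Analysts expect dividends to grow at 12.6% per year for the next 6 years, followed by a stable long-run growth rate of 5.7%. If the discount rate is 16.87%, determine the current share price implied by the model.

Two-stage DDM. Project D₁…D_6 at 0.126, terminal growth 0.057, discount at r = 0.1687.
D_1 = 11.1699
D_2 = 12.5773
D_3 = 14.1621
D_4 = 15.9465
D_5 = 17.9558
D_6 = 20.2182
Terminal value at t=6: TV = D_7/(r−g) = 21.3706/(0.1687−0.057) = 191.3215
P₀ = 11.1699/(1+0.1687)^1 + 12.5773/(1+0.1687)^2 + 14.1621/(1+0.1687)^3 + 15.9465/(1+0.1687)^4 + 17.9558/(1+0.1687)^5 + 20.2182/(1+0.1687)^6 + 191.3215/(1+0.1687)^6 = 127.4393

CHF 127.44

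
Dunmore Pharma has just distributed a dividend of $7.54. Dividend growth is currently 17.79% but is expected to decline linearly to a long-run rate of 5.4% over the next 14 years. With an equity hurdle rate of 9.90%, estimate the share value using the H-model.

$321.92

H-model: P₀ = D₀[(1+g_L) + H(g_S−g_L)]/(r−g_L), with H = 14/2 = 7.
P₀ = 7.54 × [(1+0.054) + 7×(0.1779−0.054)] / (0.099−0.054)
   = 7.54 × 1.9213 / 0.045 = 321.9245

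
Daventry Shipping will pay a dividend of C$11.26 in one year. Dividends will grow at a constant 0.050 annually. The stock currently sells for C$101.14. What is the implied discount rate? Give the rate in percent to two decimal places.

16.13%

Rearranging the constant-growth DDM: r = D₁/P₀ + g.
r = 11.2600 / 101.14 + 0.05 = 0.11133 + 0.05 = 0.16133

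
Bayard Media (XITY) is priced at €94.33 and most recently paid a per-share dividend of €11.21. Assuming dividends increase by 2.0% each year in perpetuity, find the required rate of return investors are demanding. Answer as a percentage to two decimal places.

Rearranging the constant-growth DDM: r = D₁/P₀ + g.
D₁ = 11.21 × (1 + 0.02) = 11.4342.
r = 11.4342 / 94.33 + 0.02 = 0.12121 + 0.02 = 0.14121

14.12%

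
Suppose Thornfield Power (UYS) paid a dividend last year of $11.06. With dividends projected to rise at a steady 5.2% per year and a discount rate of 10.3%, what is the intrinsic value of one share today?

$228.14

Gordon growth model: P₀ = D₁/(r − g). D₁ = 11.06 × (1 + 0.052) = 11.6351.
P₀ = 11.6351 / (0.103 − 0.052) = 11.6351 / 0.051 = 228.1396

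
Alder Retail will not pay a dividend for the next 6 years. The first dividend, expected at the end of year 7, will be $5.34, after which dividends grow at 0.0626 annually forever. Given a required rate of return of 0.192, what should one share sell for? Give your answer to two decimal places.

$14.39

Deferred-dividend DDM. At t=6 the remaining stream is a growing perpetuity with first payment D_7 = 5.34.
V_6 = D_7/(r−g) = 5.34/(0.192−0.0626) = 41.2674
P₀ = V_6/(1+r)^6 = 41.2674/(1+0.192)^6 = 14.3863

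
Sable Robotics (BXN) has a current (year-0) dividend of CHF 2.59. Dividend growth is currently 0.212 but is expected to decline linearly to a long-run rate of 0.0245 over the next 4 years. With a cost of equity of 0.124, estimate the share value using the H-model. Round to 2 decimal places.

CHF 36.43

H-model: P₀ = D₀[(1+g_L) + H(g_S−g_L)]/(r−g_L), with H = 4/2 = 2.
P₀ = 2.59 × [(1+0.0245) + 2×(0.212−0.0245)] / (0.124−0.0245)
   = 2.59 × 1.3995 / 0.0995 = 36.4292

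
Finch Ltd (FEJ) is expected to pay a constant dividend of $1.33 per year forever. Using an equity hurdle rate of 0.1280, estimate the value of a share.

Zero-growth DDM (perpetuity): P₀ = D/r = 1.33 / 0.128 = 10.3906

$10.39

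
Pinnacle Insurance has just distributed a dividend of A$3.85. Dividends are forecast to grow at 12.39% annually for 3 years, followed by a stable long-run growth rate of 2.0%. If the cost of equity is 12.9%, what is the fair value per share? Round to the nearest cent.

A$46.99

Two-stage DDM. Project D₁…D_3 at 0.1239, terminal growth 0.02, discount at r = 0.129.
D_1 = 4.3270
D_2 = 4.8631
D_3 = 5.4657
Terminal value at t=3: TV = D_4/(r−g) = 5.5750/(0.129−0.02) = 51.1467
P₀ = 4.3270/(1+0.129)^1 + 4.8631/(1+0.129)^2 + 5.4657/(1+0.129)^3 + 51.1467/(1+0.129)^3 = 46.9875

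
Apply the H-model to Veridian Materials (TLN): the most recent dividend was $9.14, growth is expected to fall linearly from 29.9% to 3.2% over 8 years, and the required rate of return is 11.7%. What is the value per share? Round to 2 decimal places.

H-model: P₀ = D₀[(1+g_L) + H(g_S−g_L)]/(r−g_L), with H = 8/2 = 4.
P₀ = 9.14 × [(1+0.032) + 4×(0.299−0.032)] / (0.117−0.032)
   = 9.14 × 2.1000 / 0.085 = 225.8118

$225.81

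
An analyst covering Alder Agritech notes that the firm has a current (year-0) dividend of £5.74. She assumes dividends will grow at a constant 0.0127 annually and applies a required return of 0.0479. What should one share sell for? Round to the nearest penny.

Gordon growth model: P₀ = D₁/(r − g). D₁ = 5.74 × (1 + 0.0127) = 5.8129.
P₀ = 5.8129 / (0.0479 − 0.0127) = 5.8129 / 0.0352 = 165.1391

£165.14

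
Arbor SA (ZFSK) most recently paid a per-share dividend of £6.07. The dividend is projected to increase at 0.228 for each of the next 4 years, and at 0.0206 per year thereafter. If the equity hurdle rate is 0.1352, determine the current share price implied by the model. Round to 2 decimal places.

£103.69

Two-stage DDM. Project D₁…D_4 at 0.228, terminal growth 0.0206, discount at r = 0.1352.
D_1 = 7.4540
D_2 = 9.1535
D_3 = 11.2405
D_4 = 13.8033
Terminal value at t=4: TV = D_5/(r−g) = 14.0876/(0.1352−0.0206) = 122.9286
P₀ = 7.4540/(1+0.1352)^1 + 9.1535/(1+0.1352)^2 + 11.2405/(1+0.1352)^3 + 13.8033/(1+0.1352)^4 + 122.9286/(1+0.1352)^4 = 103.6870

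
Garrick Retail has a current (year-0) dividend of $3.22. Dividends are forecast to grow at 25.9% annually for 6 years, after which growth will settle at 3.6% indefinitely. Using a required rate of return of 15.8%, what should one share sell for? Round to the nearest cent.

$71.31

Two-stage DDM. Project D₁…D_6 at 0.259, terminal growth 0.036, discount at r = 0.158.
D_1 = 4.0540
D_2 = 5.1040
D_3 = 6.4259
D_4 = 8.0902
D_5 = 10.1856
D_6 = 12.8236
Terminal value at t=6: TV = D_7/(r−g) = 13.2853/(0.158−0.036) = 108.8956
P₀ = 4.0540/(1+0.158)^1 + 5.1040/(1+0.158)^2 + 6.4259/(1+0.158)^3 + 8.0902/(1+0.158)^4 + 10.1856/(1+0.158)^5 + 12.8236/(1+0.158)^6 + 108.8956/(1+0.158)^6 = 71.3144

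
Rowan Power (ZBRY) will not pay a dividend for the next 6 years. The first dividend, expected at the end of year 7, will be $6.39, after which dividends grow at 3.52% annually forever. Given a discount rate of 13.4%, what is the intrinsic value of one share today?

$30.41

Deferred-dividend DDM. At t=6 the remaining stream is a growing perpetuity with first payment D_7 = 6.39.
V_6 = D_7/(r−g) = 6.39/(0.134−0.0352) = 64.6761
P₀ = V_6/(1+r)^6 = 64.6761/(1+0.134)^6 = 30.4134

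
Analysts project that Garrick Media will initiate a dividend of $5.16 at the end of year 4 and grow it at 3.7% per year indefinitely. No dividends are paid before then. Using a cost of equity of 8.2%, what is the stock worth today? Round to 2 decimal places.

$90.52

Deferred-dividend DDM. At t=3 the remaining stream is a growing perpetuity with first payment D_4 = 5.16.
V_3 = D_4/(r−g) = 5.16/(0.082−0.037) = 114.6667
P₀ = V_3/(1+r)^3 = 114.6667/(1+0.082)^3 = 90.5223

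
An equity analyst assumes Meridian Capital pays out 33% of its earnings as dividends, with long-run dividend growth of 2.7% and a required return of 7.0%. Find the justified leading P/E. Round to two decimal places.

7.67

Justified leading P/E = b/(r−g) = 0.33/(0.07−0.027) = 7.6744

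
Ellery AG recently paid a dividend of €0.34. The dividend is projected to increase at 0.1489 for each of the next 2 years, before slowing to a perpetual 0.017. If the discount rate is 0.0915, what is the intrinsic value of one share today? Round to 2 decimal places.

€5.88

Two-stage DDM. Project D₁…D_2 at 0.1489, terminal growth 0.017, discount at r = 0.0915.
D_1 = 0.3906
D_2 = 0.4488
Terminal value at t=2: TV = D_3/(r−g) = 0.4564/(0.0915−0.017) = 6.1264
P₀ = 0.3906/(1+0.0915)^1 + 0.4488/(1+0.0915)^2 + 6.1264/(1+0.0915)^2 = 5.8769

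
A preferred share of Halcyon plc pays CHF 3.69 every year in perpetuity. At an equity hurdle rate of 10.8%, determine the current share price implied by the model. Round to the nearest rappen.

Zero-growth DDM (perpetuity): P₀ = D/r = 3.69 / 0.108 = 34.1667

CHF 34.17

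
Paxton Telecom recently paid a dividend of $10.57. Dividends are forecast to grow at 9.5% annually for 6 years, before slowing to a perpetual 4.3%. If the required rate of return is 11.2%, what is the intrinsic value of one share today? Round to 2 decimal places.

Two-stage DDM. Project D₁…D_6 at 0.095, terminal growth 0.043, discount at r = 0.112.
D_1 = 11.5741
D_2 = 12.6737
D_3 = 13.8777
D_4 = 15.1961
D_5 = 16.6397
D_6 = 18.2205
Terminal value at t=6: TV = D_7/(r−g) = 19.0040/(0.112−0.043) = 275.4196
P₀ = 11.5741/(1+0.112)^1 + 12.6737/(1+0.112)^2 + 13.8777/(1+0.112)^3 + 15.1961/(1+0.112)^4 + 16.6397/(1+0.112)^5 + 18.2205/(1+0.112)^6 + 275.4196/(1+0.112)^6 = 205.7804

$205.78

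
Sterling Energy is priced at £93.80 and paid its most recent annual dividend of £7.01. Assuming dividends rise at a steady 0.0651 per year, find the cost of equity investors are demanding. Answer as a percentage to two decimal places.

Rearranging the constant-growth DDM: r = D₁/P₀ + g.
D₁ = 7.01 × (1 + 0.0651) = 7.4664.
r = 7.4664 / 93.80 + 0.0651 = 0.07960 + 0.0651 = 0.14470

14.47%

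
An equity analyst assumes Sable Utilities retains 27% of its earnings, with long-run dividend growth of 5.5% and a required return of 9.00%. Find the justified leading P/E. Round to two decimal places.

Payout ratio b = 1 − 0.27 = 0.73.
Justified leading P/E = b/(r−g) = 0.73/(0.09−0.055) = 20.8571

20.86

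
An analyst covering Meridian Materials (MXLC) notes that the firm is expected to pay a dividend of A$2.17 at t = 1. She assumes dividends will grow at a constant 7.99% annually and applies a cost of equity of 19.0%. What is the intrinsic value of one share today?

A$19.71

Gordon growth model: P₀ = D₁/(r − g), with D₁ = 2.17 given directly.
P₀ = 2.1700 / (0.19 − 0.0799) = 2.1700 / 0.1101 = 19.7094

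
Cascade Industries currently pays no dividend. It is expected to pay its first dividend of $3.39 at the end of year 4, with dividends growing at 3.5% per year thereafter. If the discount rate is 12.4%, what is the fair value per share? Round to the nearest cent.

$26.82

Deferred-dividend DDM. At t=3 the remaining stream is a growing perpetuity with first payment D_4 = 3.39.
V_3 = D_4/(r−g) = 3.39/(0.124−0.035) = 38.0899
P₀ = V_3/(1+r)^3 = 38.0899/(1+0.124)^3 = 26.8232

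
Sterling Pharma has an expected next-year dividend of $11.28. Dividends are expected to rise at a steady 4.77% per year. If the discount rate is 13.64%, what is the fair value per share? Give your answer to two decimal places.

$127.17

Gordon growth model: P₀ = D₁/(r − g), with D₁ = 11.28 given directly.
P₀ = 11.2800 / (0.1364 − 0.0477) = 11.2800 / 0.0887 = 127.1702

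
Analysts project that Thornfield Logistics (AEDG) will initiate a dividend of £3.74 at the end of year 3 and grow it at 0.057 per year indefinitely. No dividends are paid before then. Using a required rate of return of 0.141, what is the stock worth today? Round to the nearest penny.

£34.20

Deferred-dividend DDM. At t=2 the remaining stream is a growing perpetuity with first payment D_3 = 3.74.
V_2 = D_3/(r−g) = 3.74/(0.141−0.057) = 44.5238
P₀ = V_2/(1+r)^2 = 44.5238/(1+0.141)^2 = 34.1996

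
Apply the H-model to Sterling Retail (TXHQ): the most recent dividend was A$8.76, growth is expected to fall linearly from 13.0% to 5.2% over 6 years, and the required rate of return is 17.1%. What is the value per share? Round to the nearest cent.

A$94.67

H-model: P₀ = D₀[(1+g_L) + H(g_S−g_L)]/(r−g_L), with H = 6/2 = 3.
P₀ = 8.76 × [(1+0.052) + 3×(0.13−0.052)] / (0.171−0.052)
   = 8.76 × 1.2860 / 0.119 = 94.6669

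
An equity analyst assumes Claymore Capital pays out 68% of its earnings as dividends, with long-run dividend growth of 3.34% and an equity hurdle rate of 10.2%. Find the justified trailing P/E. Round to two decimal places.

10.24

Justified trailing P/E = b(1+g)/(r−g) = 0.68×(1+0.0334)/(0.102−0.0334) = 10.2436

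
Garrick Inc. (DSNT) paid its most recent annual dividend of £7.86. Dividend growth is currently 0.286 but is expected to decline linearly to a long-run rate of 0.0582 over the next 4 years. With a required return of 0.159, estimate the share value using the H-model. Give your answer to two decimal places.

£118.04

H-model: P₀ = D₀[(1+g_L) + H(g_S−g_L)]/(r−g_L), with H = 4/2 = 2.
P₀ = 7.86 × [(1+0.0582) + 2×(0.286−0.0582)] / (0.159−0.0582)
   = 7.86 × 1.5138 / 0.1008 = 118.0404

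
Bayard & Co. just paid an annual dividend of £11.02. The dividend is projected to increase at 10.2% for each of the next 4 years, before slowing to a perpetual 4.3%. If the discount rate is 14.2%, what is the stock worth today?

Two-stage DDM. Project D₁…D_4 at 0.102, terminal growth 0.043, discount at r = 0.142.
D_1 = 12.1440
D_2 = 13.3827
D_3 = 14.7478
D_4 = 16.2520
Terminal value at t=4: TV = D_5/(r−g) = 16.9509/(0.142−0.043) = 171.2210
P₀ = 12.1440/(1+0.142)^1 + 13.3827/(1+0.142)^2 + 14.7478/(1+0.142)^3 + 16.2520/(1+0.142)^4 + 171.2210/(1+0.142)^4 = 141.0212

£141.02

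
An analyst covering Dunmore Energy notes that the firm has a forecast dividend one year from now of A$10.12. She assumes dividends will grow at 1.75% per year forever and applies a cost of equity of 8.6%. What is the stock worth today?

A$147.74

Gordon growth model: P₀ = D₁/(r − g), with D₁ = 10.12 given directly.
P₀ = 10.1200 / (0.086 − 0.0175) = 10.1200 / 0.0685 = 147.7372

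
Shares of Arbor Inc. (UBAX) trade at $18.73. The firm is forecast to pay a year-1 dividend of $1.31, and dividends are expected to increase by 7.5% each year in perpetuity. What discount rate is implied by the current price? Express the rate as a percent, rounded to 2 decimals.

Rearranging the constant-growth DDM: r = D₁/P₀ + g.
r = 1.3100 / 18.73 + 0.075 = 0.06994 + 0.075 = 0.14494

14.49%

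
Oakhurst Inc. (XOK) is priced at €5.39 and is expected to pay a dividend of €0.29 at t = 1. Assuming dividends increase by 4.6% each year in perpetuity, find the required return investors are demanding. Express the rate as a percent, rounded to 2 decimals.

Rearranging the constant-growth DDM: r = D₁/P₀ + g.
r = 0.2900 / 5.39 + 0.046 = 0.05380 + 0.046 = 0.09980

9.98%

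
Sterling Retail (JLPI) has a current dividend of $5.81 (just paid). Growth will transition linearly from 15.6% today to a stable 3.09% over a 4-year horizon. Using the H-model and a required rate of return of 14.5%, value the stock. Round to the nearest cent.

H-model: P₀ = D₀[(1+g_L) + H(g_S−g_L)]/(r−g_L), with H = 4/2 = 2.
P₀ = 5.81 × [(1+0.0309) + 2×(0.156−0.0309)] / (0.145−0.0309)
   = 5.81 × 1.2811 / 0.1141 = 65.2339

$65.23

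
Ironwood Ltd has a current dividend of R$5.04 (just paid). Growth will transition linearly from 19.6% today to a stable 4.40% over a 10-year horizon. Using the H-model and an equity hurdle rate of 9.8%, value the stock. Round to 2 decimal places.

R$168.37

H-model: P₀ = D₀[(1+g_L) + H(g_S−g_L)]/(r−g_L), with H = 10/2 = 5.
P₀ = 5.04 × [(1+0.044) + 5×(0.196−0.044)] / (0.098−0.044)
   = 5.04 × 1.8040 / 0.054 = 168.3733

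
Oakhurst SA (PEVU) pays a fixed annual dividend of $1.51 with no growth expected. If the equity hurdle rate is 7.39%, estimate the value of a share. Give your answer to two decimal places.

$20.43

Zero-growth DDM (perpetuity): P₀ = D/r = 1.51 / 0.0739 = 20.4330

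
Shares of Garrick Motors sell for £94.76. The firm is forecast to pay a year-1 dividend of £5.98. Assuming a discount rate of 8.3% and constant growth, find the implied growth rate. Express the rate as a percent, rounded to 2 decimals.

From P₀ = D₁/(r − g), the implied growth is g = r − D₁/P₀.
g = 0.083 − 5.98/94.76 = 0.083 − 0.06311 = 0.01989

1.99%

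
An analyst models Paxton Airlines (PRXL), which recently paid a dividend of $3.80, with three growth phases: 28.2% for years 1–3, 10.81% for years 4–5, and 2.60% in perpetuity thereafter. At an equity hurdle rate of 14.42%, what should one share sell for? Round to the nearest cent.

Three-stage DDM. Project D₁…D_5; terminal Gordon value at t=5 with g = 0.026; discount at r = 0.1442.
D_1 = 4.8716
D_2 = 6.2454
D_3 = 8.0066
D_4 = 8.8721
D_5 = 9.8312
TV_5 = 10.0868/(0.1442−0.026) = 85.3366
P₀ = Σ Dₜ/(1+r)ᵗ + TV_5/(1+r)^5 = 68.0759

$68.08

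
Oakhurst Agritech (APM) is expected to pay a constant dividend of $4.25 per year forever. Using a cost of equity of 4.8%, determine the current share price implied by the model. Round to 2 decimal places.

$88.54

Zero-growth DDM (perpetuity): P₀ = D/r = 4.25 / 0.048 = 88.5417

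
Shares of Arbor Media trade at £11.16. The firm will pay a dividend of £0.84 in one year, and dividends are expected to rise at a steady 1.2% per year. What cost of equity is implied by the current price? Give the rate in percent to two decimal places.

Rearranging the constant-growth DDM: r = D₁/P₀ + g.
r = 0.8400 / 11.16 + 0.012 = 0.07527 + 0.012 = 0.08727

8.73%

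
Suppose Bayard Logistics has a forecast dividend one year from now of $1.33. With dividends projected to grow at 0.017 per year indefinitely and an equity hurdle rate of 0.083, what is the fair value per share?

$20.15

Gordon growth model: P₀ = D₁/(r − g), with D₁ = 1.33 given directly.
P₀ = 1.3300 / (0.083 − 0.017) = 1.3300 / 0.066 = 20.1515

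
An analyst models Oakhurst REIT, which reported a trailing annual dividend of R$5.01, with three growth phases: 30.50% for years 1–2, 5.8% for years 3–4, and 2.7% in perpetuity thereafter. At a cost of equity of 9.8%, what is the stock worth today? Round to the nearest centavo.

R$121.47

Three-stage DDM. Project D₁…D_4; terminal Gordon value at t=4 with g = 0.027; discount at r = 0.098.
D_1 = 6.5380
D_2 = 8.5322
D_3 = 9.0270
D_4 = 9.5506
TV_4 = 9.8085/(0.098−0.027) = 138.1472
P₀ = Σ Dₜ/(1+r)ᵗ + TV_4/(1+r)^4 = 121.4675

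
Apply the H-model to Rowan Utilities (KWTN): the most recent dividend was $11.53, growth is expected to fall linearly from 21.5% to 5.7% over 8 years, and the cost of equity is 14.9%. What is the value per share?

$211.68

H-model: P₀ = D₀[(1+g_L) + H(g_S−g_L)]/(r−g_L), with H = 8/2 = 4.
P₀ = 11.53 × [(1+0.057) + 4×(0.215−0.057)] / (0.149−0.057)
   = 11.53 × 1.6890 / 0.092 = 211.6758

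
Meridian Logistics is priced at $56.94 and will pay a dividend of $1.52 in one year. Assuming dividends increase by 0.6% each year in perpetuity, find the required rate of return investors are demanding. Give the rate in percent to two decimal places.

Rearranging the constant-growth DDM: r = D₁/P₀ + g.
r = 1.5200 / 56.94 + 0.006 = 0.02669 + 0.006 = 0.03269

3.27%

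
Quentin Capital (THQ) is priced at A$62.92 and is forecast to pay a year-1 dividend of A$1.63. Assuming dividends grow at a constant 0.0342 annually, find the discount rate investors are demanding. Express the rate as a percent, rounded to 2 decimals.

Rearranging the constant-growth DDM: r = D₁/P₀ + g.
r = 1.6300 / 62.92 + 0.0342 = 0.02591 + 0.0342 = 0.06011

6.01%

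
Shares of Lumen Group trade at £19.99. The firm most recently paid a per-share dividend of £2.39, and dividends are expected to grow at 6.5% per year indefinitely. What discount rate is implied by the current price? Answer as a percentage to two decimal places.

Rearranging the constant-growth DDM: r = D₁/P₀ + g.
D₁ = 2.39 × (1 + 0.065) = 2.5454.
r = 2.5454 / 19.99 + 0.065 = 0.12733 + 0.065 = 0.19233

19.23%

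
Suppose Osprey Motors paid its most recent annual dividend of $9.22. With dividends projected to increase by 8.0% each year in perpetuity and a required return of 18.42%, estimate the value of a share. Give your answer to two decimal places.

$95.56

Gordon growth model: P₀ = D₁/(r − g). D₁ = 9.22 × (1 + 0.08) = 9.9576.
P₀ = 9.9576 / (0.1842 − 0.08) = 9.9576 / 0.1042 = 95.5624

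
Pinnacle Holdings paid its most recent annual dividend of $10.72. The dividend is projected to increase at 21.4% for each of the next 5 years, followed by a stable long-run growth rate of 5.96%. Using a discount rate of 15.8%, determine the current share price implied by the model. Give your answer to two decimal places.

Two-stage DDM. Project D₁…D_5 at 0.214, terminal growth 0.0596, discount at r = 0.158.
D_1 = 13.0141
D_2 = 15.7991
D_3 = 19.1801
D_4 = 23.2846
D_5 = 28.2676
Terminal value at t=5: TV = D_6/(r−g) = 29.9523/(0.158−0.0596) = 304.3933
P₀ = 13.0141/(1+0.158)^1 + 15.7991/(1+0.158)^2 + 19.1801/(1+0.158)^3 + 23.2846/(1+0.158)^4 + 28.2676/(1+0.158)^5 + 304.3933/(1+0.158)^5 = 208.0776

$208.08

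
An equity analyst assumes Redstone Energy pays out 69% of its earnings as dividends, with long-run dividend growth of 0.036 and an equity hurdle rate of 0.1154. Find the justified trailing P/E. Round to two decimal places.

9.00

Justified trailing P/E = b(1+g)/(r−g) = 0.69×(1+0.036)/(0.1154−0.036) = 9.0030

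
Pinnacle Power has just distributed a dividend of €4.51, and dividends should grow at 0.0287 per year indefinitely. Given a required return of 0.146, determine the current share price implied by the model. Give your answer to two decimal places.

€39.55

Gordon growth model: P₀ = D₁/(r − g). D₁ = 4.51 × (1 + 0.0287) = 4.6394.
P₀ = 4.6394 / (0.146 − 0.0287) = 4.6394 / 0.1173 = 39.5519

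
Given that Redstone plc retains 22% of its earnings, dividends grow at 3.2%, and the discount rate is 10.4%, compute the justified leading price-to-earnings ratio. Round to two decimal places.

10.83

Payout ratio b = 1 − 0.22 = 0.78.
Justified leading P/E = b/(r−g) = 0.78/(0.104−0.032) = 10.8333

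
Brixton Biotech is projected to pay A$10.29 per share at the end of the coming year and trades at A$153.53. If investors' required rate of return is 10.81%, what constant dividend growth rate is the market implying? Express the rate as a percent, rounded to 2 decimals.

4.11%

From P₀ = D₁/(r − g), the implied growth is g = r − D₁/P₀.
g = 0.1081 − 10.29/153.53 = 0.1081 − 0.06702 = 0.04108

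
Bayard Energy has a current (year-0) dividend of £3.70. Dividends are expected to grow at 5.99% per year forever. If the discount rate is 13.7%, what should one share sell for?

Gordon growth model: P₀ = D₁/(r − g). D₁ = 3.70 × (1 + 0.0599) = 3.9216.
P₀ = 3.9216 / (0.137 − 0.0599) = 3.9216 / 0.0771 = 50.8642

£50.86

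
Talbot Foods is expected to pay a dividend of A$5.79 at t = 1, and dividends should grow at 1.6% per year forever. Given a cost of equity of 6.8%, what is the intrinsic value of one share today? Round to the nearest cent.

Gordon growth model: P₀ = D₁/(r − g), with D₁ = 5.79 given directly.
P₀ = 5.7900 / (0.068 − 0.016) = 5.7900 / 0.052 = 111.3462

A$111.35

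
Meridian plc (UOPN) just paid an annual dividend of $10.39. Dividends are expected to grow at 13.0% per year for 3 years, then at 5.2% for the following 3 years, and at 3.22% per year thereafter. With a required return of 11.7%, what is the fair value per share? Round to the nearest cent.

$169.94

Three-stage DDM. Project D₁…D_6; terminal Gordon value at t=6 with g = 0.0322; discount at r = 0.117.
D_1 = 11.7407
D_2 = 13.2670
D_3 = 14.9917
D_4 = 15.7713
D_5 = 16.5914
D_6 = 17.4541
TV_6 = 18.0161/(0.117−0.0322) = 212.4546
P₀ = Σ Dₜ/(1+r)ᵗ + TV_6/(1+r)^6 = 169.9423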